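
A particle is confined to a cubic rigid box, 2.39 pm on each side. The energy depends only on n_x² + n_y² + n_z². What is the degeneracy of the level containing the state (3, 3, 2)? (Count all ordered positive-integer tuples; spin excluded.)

The level has n_x² + n_y² + n_z² = 22. The ordered positive-integer solutions are (2, 3, 3), (3, 2, 3), (3, 3, 2).
That gives 3 states.

degeneracy = 3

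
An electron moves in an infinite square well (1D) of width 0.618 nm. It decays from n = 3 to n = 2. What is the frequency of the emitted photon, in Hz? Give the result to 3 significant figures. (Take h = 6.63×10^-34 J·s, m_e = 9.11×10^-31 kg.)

f = 1.19×10^15 Hz

E_1 = h²/(8m_eL²) = 1.579×10^-19 J and ΔE = (3² − 2²)E_1 = 7.895×10^-19 J.
f = ΔE/h = 7.895×10^-19/6.63×10^-34 = 1.19×10^15 Hz.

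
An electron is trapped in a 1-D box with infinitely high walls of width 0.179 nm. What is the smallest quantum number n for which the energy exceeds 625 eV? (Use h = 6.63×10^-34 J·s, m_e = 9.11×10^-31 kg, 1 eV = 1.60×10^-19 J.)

n = 8

E_1 = h²/(8m_eL²) = 1.882×10^-18 J = 11.76 eV.
Need n² > 625/11.76 = 53.15, i.e. n > 7.290.
The smallest integer satisfying this is n = 8.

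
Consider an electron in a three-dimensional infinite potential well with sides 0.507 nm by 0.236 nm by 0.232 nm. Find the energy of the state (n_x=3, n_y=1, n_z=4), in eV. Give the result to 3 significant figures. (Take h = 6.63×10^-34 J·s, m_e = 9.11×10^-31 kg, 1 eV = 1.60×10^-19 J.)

For a 3D rectangular well E = (h²/8m_e)·Σ n_i²/L_i² = (6.63×10^-34)²/(8·9.11×10^-31) · [3²/(0.507 nm)² + 1²/(0.236 nm)² + 4²/(0.232 nm)²].
Evaluating gives E = 2.112×10^-17 J = 132 eV.

E = 132 eV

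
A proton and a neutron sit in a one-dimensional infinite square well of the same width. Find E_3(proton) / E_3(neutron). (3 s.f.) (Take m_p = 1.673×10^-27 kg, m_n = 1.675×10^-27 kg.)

E_n ∝ 1/m at fixed n and L, so the ratio is m_n/m_p = 1.675×10^-27/1.673×10^-27 = 1.00.

1.00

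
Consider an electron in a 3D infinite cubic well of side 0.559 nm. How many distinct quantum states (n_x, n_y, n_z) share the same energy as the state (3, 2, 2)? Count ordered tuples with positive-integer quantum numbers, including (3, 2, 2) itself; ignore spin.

degeneracy = 3

The level has n_x² + n_y² + n_z² = 17. The ordered positive-integer solutions are (2, 2, 3), (2, 3, 2), (3, 2, 2).
That gives 3 states.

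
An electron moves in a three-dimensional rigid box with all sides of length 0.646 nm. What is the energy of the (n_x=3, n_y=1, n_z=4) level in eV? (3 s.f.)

For a 3D rectangular well E = (h²/8m_e)·Σ n_i²/L_i² = (6.626×10^-34)²/(8·9.109×10^-31) · [3²/(0.646 nm)² + 1²/(0.646 nm)² + 4²/(0.646 nm)²].
Evaluating gives E = 3.754×10^-18 J = 23.4 eV.

E = 23.4 eV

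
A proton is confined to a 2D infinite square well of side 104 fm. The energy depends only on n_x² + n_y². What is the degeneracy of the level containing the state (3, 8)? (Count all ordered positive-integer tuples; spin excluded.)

degeneracy = 2

The level has n_x² + n_y² = 73. The ordered positive-integer solutions are (3, 8), (8, 3).
That gives 2 states.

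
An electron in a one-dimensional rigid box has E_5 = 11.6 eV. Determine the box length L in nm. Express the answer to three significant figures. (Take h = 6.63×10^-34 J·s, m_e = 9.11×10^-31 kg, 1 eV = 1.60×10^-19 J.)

L = 0.901 nm

From E_n = n²h²/(8m_eL²), L = n·h/√(8m_eE_n).
E_5 = 11.6 eV = 1.856×10^-18 J, so L = 5·6.63×10^-34/√(8·9.11×10^-31·1.856×10^-18) = 9.01×10^-10 m = 0.901 nm.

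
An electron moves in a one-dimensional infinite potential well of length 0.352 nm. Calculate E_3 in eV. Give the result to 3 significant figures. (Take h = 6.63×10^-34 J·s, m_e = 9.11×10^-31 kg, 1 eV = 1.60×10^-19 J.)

E_3 = 27.4 eV

For an infinite well E_n = n²h²/(8m_eL²), so E_1 = h²/(8m_eL²) = (6.63×10^-34)²/(8·9.11×10^-31·(3.52×10^-10 m)²) = 4.868×10^-19 J.
Then E_3 = 3²·E_1 = 9·4.868×10^-19 J = 4.381×10^-18 J.
Converting, E_3 = 4.381×10^-18 J / (1.60×10^-19 J/eV) = 27.4 eV.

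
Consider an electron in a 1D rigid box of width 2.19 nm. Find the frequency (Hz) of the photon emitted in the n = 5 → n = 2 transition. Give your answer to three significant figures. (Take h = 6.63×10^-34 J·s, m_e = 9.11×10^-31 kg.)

f = 3.98×10^14 Hz

E_1 = h²/(8m_eL²) = 1.258×10^-20 J and ΔE = (5² − 2²)E_1 = 2.642×10^-19 J.
f = ΔE/h = 2.642×10^-19/6.63×10^-34 = 3.98×10^14 Hz.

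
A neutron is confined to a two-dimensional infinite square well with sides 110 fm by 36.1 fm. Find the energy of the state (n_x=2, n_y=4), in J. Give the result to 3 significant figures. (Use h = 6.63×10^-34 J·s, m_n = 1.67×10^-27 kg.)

E = 4.15×10^-13 J

For a 2D rectangular well E = (h²/8m_n)·Σ n_i²/L_i² = (6.63×10^-34)²/(8·1.67×10^-27) · [2²/(110 fm)² + 4²/(36.1 fm)²].
Evaluating gives E = 4.15×10^-13 J.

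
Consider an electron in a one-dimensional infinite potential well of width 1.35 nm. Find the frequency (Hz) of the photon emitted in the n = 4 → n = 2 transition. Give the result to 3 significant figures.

f = 5.99×10^14 Hz

E_1 = h²/(8m_eL²) = 3.306×10^-20 J and ΔE = (4² − 2²)E_1 = 3.967×10^-19 J.
f = ΔE/h = 3.967×10^-19/6.626×10^-34 = 5.99×10^14 Hz.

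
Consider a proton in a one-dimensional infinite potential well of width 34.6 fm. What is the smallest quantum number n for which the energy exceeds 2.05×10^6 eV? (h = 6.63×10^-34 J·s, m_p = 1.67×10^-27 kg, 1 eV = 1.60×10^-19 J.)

n = 4

E_1 = h²/(8m_pL²) = 2.748×10^-14 J = 1.718×10^5 eV.
Need n² > 2.05×10^6/1.718×10^5 = 11.93, i.e. n > 3.454.
The smallest integer satisfying this is n = 4.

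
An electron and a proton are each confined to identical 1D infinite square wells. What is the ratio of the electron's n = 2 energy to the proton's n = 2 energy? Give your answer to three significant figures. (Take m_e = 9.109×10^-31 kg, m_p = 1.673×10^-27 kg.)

1.84×10^3

E_n ∝ 1/m at fixed n and L, so the ratio is m_p/m_e = 1.673×10^-27/9.109×10^-31 = 1.84×10^3.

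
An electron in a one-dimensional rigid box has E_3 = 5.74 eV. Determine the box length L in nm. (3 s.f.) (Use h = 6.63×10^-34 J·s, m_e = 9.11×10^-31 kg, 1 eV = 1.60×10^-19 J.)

L = 0.769 nm

From E_n = n²h²/(8m_eL²), L = n·h/√(8m_eE_n).
E_3 = 5.74 eV = 9.184×10^-19 J, so L = 3·6.63×10^-34/√(8·9.11×10^-31·9.184×10^-19) = 7.69×10^-10 m = 0.769 nm.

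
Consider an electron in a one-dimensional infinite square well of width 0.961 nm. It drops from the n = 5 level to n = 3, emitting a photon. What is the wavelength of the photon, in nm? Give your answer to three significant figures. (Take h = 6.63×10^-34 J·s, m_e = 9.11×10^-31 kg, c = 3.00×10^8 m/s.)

λ = 190 nm

E_1 = h²/(8m_eL²) = 6.531×10^-20 J, so ΔE = (5² − 3²)E_1 = 1.045×10^-18 J.
λ = hc/ΔE = (6.63×10^-34·3.00×10^8)/1.045×10^-18 = 1.90×10^-7 m = 190 nm.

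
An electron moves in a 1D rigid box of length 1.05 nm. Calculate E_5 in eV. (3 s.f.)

For an infinite well E_n = n²h²/(8m_eL²), so E_1 = h²/(8m_eL²) = (6.626×10^-34)²/(8·9.109×10^-31·(1.05×10^-9 m)²) = 5.465×10^-20 J.
Then E_5 = 5²·E_1 = 25·5.465×10^-20 J = 1.366×10^-18 J.
Converting, E_5 = 1.366×10^-18 J / (1.602×10^-19 J/eV) = 8.53 eV.

E_5 = 8.53 eV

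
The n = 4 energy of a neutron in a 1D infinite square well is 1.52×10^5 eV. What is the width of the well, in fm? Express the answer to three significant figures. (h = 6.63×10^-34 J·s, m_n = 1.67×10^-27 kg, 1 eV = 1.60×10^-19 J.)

L = 147 fm

From E_n = n²h²/(8m_nL²), L = n·h/√(8m_nE_n).
E_4 = 1.52×10^5 eV = 2.432×10^-14 J, so L = 4·6.63×10^-34/√(8·1.67×10^-27·2.432×10^-14) = 1.47×10^-13 m = 147 fm.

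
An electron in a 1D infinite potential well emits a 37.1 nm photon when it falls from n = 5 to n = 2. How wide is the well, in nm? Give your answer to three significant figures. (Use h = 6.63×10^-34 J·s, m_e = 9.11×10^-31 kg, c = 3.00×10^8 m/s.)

The photon carries ΔE = hc/λ = 6.63×10^-34·3.00×10^8/3.71×10^-8 m = 5.361×10^-18 J.
Since ΔE = (5² − 2²)E_1, E_1 = 2.553×10^-19 J, and L = h/√(8m_eE_1) = 4.86×10^-10 m = 0.486 nm.

L = 0.486 nm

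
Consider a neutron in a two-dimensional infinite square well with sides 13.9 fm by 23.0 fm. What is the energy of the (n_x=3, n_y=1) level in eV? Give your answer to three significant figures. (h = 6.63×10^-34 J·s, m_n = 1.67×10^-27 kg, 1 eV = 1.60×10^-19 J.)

For a 2D rectangular well E = (h²/8m_n)·Σ n_i²/L_i² = (6.63×10^-34)²/(8·1.67×10^-27) · [3²/(13.9 fm)² + 1²/(23.0 fm)²].
Evaluating gives E = 1.595×10^-12 J = 9.97×10^6 eV.

E = 9.97×10^6 eV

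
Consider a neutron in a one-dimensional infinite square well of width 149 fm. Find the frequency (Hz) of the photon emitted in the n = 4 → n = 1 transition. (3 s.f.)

E_1 = h²/(8m_nL²) = 1.476×10^-15 J and ΔE = (4² − 1²)E_1 = 2.214×10^-14 J.
f = ΔE/h = 2.214×10^-14/6.626×10^-34 = 3.34×10^19 Hz.

f = 3.34×10^19 Hz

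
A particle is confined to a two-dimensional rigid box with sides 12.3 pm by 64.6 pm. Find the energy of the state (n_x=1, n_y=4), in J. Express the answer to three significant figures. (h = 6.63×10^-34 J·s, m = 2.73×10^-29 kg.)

For a 2D rectangular well E = (h²/8m)·Σ n_i²/L_i² = (6.63×10^-34)²/(8·2.73×10^-29) · [1²/(12.3 pm)² + 4²/(64.6 pm)²].
Evaluating gives E = 2.10×10^-17 J.

E = 2.10×10^-17 J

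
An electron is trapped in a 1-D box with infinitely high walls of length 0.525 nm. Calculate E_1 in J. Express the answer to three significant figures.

For an infinite well E_n = n²h²/(8m_eL²), so E_1 = h²/(8m_eL²) = (6.626×10^-34)²/(8·9.109×10^-31·(5.25×10^-10 m)²) = 2.186×10^-19 J.

E_1 = 2.19×10^-19 J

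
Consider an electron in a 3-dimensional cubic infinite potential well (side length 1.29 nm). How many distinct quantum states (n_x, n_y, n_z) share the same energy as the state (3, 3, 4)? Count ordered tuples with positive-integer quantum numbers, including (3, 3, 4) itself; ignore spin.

The level has n_x² + n_y² + n_z² = 34. The ordered positive-integer solutions are (3, 3, 4), (3, 4, 3), (4, 3, 3).
That gives 3 states.

degeneracy = 3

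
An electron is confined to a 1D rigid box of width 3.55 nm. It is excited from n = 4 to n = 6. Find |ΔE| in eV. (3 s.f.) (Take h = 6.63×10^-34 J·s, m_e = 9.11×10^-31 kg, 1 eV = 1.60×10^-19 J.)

E_1 = h²/(8m_eL²) = 4.786×10^-21 J.
|ΔE| = |4² − 6²|·E_1 = 20·4.786×10^-21 J = 9.572×10^-20 J = 0.598 eV.

|ΔE| = 0.598 eV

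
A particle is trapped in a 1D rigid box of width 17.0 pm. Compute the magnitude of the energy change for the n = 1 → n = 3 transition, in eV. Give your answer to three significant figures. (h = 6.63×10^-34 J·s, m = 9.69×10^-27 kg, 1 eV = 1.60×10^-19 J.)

|ΔE| = 0.981 eV

E_1 = h²/(8mL²) = 1.962×10^-20 J.
|ΔE| = |1² − 3²|·E_1 = 8·1.962×10^-20 J = 1.570×10^-19 J = 0.981 eV.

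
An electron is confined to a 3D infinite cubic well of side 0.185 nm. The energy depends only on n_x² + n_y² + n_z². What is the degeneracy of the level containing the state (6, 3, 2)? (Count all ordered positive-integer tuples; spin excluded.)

The level has n_x² + n_y² + n_z² = 49. The ordered positive-integer solutions are (2, 3, 6), (2, 6, 3), (3, 2, 6), (3, 6, 2), (6, 2, 3), (6, 3, 2).
That gives 6 states.

degeneracy = 6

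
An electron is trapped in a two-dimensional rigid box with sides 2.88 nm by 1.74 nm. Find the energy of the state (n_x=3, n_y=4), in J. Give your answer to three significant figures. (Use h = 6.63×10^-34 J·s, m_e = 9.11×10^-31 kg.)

E = 3.84×10^-19 J

For a 2D rectangular well E = (h²/8m_e)·Σ n_i²/L_i² = (6.63×10^-34)²/(8·9.11×10^-31) · [3²/(2.88 nm)² + 4²/(1.74 nm)²].
Evaluating gives E = 3.84×10^-19 J.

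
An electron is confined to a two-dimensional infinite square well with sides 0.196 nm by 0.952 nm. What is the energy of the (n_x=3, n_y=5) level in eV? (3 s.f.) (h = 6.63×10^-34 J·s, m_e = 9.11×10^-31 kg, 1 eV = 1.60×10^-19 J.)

For a 2D rectangular well E = (h²/8m_e)·Σ n_i²/L_i² = (6.63×10^-34)²/(8·9.11×10^-31) · [3²/(0.196 nm)² + 5²/(0.952 nm)²].
Evaluating gives E = 1.579×10^-17 J = 98.7 eV.

E = 98.7 eV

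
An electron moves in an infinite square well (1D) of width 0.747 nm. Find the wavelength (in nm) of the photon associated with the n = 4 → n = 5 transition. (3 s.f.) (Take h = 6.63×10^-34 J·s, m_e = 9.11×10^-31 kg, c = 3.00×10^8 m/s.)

E_1 = h²/(8m_eL²) = 1.081×10^-19 J, so ΔE = (5² − 4²)E_1 = 9.729×10^-19 J.
λ = hc/ΔE = (6.63×10^-34·3.00×10^8)/9.729×10^-19 = 2.04×10^-7 m = 204 nm.

λ = 204 nm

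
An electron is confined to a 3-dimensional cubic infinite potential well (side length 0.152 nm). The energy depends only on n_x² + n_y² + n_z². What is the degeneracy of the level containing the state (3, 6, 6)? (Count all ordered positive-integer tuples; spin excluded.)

degeneracy = 12

The level has n_x² + n_y² + n_z² = 81. The ordered positive-integer solutions are (1, 4, 8), (1, 8, 4), (3, 6, 6), (4, 1, 8), (4, 4, 7), (4, 7, 4), (4, 8, 1), (6, 3, 6), (6, 6, 3), (7, 4, 4), (8, 1, 4), (8, 4, 1).
That gives 12 states.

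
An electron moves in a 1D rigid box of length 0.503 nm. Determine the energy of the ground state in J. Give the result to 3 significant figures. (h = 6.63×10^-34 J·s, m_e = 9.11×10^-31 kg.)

E_1 = 2.38×10^-19 J

For an infinite well E_n = n²h²/(8m_eL²), so E_1 = h²/(8m_eL²) = (6.63×10^-34)²/(8·9.11×10^-31·(5.03×10^-10 m)²) = 2.384×10^-19 J.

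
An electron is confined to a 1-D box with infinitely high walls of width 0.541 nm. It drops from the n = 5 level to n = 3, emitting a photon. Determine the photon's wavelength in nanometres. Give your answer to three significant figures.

E_1 = h²/(8m_eL²) = 2.058×10^-19 J, so ΔE = (5² − 3²)E_1 = 3.293×10^-18 J.
λ = hc/ΔE = (6.626×10^-34·2.998×10^8)/3.293×10^-18 = 6.03×10^-8 m = 60.3 nm.

λ = 60.3 nm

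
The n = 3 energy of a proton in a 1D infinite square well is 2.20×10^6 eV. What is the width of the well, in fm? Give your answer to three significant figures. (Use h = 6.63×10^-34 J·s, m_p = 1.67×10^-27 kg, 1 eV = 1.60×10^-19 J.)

L = 29.0 fm

From E_n = n²h²/(8m_pL²), L = n·h/√(8m_pE_n).
E_3 = 2.20×10^6 eV = 3.520×10^-13 J, so L = 3·6.63×10^-34/√(8·1.67×10^-27·3.520×10^-13) = 2.90×10^-14 m = 29.0 fm.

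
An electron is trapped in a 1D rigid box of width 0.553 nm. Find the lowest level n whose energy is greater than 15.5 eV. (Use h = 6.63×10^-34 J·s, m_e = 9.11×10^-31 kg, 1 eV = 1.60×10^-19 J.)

n = 4

E_1 = h²/(8m_eL²) = 1.972×10^-19 J = 1.233 eV.
Need n² > 15.5/1.233 = 12.57, i.e. n > 3.545.
The smallest integer satisfying this is n = 4.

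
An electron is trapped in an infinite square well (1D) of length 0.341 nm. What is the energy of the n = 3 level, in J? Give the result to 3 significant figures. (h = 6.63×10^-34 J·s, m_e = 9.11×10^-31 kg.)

E_3 = 4.67×10^-18 J

For an infinite well E_n = n²h²/(8m_eL²), so E_1 = h²/(8m_eL²) = (6.63×10^-34)²/(8·9.11×10^-31·(3.41×10^-10 m)²) = 5.187×10^-19 J.
Then E_3 = 3²·E_1 = 9·5.187×10^-19 J = 4.67×10^-18 J.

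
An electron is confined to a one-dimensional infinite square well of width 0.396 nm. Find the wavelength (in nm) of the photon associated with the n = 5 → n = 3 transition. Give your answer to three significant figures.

E_1 = h²/(8m_eL²) = 3.842×10^-19 J, so ΔE = (5² − 3²)E_1 = 6.147×10^-18 J.
λ = hc/ΔE = (6.626×10^-34·2.998×10^8)/6.147×10^-18 = 3.23×10^-8 m = 32.3 nm.

λ = 32.3 nm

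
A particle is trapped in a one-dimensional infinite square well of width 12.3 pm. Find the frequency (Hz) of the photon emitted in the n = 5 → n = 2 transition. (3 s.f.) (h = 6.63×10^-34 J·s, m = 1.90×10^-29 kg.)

f = 6.05×10^17 Hz

E_1 = h²/(8mL²) = 1.911×10^-17 J and ΔE = (5² − 2²)E_1 = 4.013×10^-16 J.
f = ΔE/h = 4.013×10^-16/6.63×10^-34 = 6.05×10^17 Hz.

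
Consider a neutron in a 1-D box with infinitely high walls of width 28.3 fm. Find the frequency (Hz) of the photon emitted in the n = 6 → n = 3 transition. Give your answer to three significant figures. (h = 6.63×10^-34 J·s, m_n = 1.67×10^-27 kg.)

E_1 = h²/(8m_nL²) = 4.108×10^-14 J and ΔE = (6² − 3²)E_1 = 1.109×10^-12 J.
f = ΔE/h = 1.109×10^-12/6.63×10^-34 = 1.67×10^21 Hz.

f = 1.67×10^21 Hz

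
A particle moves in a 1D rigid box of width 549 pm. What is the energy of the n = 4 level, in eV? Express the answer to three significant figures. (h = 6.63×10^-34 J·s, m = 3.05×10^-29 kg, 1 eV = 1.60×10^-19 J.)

E_4 = 0.598 eV

For an infinite well E_n = n²h²/(8mL²), so E_1 = h²/(8mL²) = (6.63×10^-34)²/(8·3.05×10^-29·(5.49×10^-10 m)²) = 5.977×10^-21 J.
Then E_4 = 4²·E_1 = 16·5.977×10^-21 J = 9.563×10^-20 J.
Converting, E_4 = 9.563×10^-20 J / (1.60×10^-19 J/eV) = 0.598 eV.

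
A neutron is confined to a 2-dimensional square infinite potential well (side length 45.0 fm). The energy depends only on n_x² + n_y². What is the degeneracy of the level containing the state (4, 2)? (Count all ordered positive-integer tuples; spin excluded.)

degeneracy = 2

The level has n_x² + n_y² = 20. The ordered positive-integer solutions are (2, 4), (4, 2).
That gives 2 states.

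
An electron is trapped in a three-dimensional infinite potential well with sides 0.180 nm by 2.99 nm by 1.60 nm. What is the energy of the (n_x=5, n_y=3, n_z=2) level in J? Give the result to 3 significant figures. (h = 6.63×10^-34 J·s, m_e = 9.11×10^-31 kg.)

For a 3D rectangular well E = (h²/8m_e)·Σ n_i²/L_i² = (6.63×10^-34)²/(8·9.11×10^-31) · [5²/(0.180 nm)² + 3²/(2.99 nm)² + 2²/(1.60 nm)²].
Evaluating gives E = 4.67×10^-17 J.

E = 4.67×10^-17 J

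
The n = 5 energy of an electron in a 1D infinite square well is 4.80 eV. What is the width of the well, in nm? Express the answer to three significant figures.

L = 1.40 nm

From E_n = n²h²/(8m_eL²), L = n·h/√(8m_eE_n).
E_5 = 4.80 eV = 7.690×10^-19 J, so L = 5·6.626×10^-34/√(8·9.109×10^-31·7.690×10^-19) = 1.40×10^-9 m = 1.40 nm.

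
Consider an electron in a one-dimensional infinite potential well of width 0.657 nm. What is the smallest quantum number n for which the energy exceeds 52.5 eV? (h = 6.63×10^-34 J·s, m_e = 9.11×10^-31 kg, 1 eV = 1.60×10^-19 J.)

n = 8

E_1 = h²/(8m_eL²) = 1.397×10^-19 J = 0.8731 eV.
Need n² > 52.5/0.8731 = 60.13, i.e. n > 7.754.
The smallest integer satisfying this is n = 8.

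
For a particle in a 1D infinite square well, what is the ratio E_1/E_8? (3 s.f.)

E_n ∝ n², so E_1/E_8 = 1²/8² = 1/64 = 0.0156.

0.0156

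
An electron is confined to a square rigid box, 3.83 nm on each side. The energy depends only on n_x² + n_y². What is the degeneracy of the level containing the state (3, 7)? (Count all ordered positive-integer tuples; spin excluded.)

degeneracy = 2

The level has n_x² + n_y² = 58. The ordered positive-integer solutions are (3, 7), (7, 3).
That gives 2 states.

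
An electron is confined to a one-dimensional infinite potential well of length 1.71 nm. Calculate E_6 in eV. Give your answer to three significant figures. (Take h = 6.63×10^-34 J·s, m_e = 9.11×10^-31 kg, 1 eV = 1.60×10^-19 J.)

E_6 = 4.64 eV

For an infinite well E_n = n²h²/(8m_eL²), so E_1 = h²/(8m_eL²) = (6.63×10^-34)²/(8·9.11×10^-31·(1.71×10^-9 m)²) = 2.063×10^-20 J.
Then E_6 = 6²·E_1 = 36·2.063×10^-20 J = 7.427×10^-19 J.
Converting, E_6 = 7.427×10^-19 J / (1.60×10^-19 J/eV) = 4.64 eV.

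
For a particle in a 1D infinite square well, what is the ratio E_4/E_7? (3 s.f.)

E_n ∝ n², so E_4/E_7 = 4²/7² = 16/49 = 0.327.

0.327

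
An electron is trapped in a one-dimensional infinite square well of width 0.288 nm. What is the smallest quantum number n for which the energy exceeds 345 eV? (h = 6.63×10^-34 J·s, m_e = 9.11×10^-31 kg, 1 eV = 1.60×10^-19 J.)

E_1 = h²/(8m_eL²) = 7.272×10^-19 J = 4.545 eV.
Need n² > 345/4.545 = 75.91, i.e. n > 8.713.
The smallest integer satisfying this is n = 9.

n = 9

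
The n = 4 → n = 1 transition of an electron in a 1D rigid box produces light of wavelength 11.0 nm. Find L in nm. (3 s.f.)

The photon carries ΔE = hc/λ = 6.626×10^-34·2.998×10^8/1.10×10^-8 m = 1.806×10^-17 J.
Since ΔE = (4² − 1²)E_1, E_1 = 1.204×10^-18 J, and L = h/√(8m_eE_1) = 2.24×10^-10 m = 0.224 nm.

L = 0.224 nm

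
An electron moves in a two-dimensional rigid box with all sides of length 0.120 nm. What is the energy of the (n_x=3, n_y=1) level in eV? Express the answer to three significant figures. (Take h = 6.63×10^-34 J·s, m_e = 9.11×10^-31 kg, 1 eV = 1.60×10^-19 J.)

E = 262 eV

For a 2D rectangular well E = (h²/8m_e)·Σ n_i²/L_i² = (6.63×10^-34)²/(8·9.11×10^-31) · [3²/(0.120 nm)² + 1²/(0.120 nm)²].
Evaluating gives E = 4.188×10^-17 J = 262 eV.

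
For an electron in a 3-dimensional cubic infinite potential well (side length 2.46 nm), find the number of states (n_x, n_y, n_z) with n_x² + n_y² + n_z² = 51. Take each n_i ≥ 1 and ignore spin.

degeneracy = 6

The level has n_x² + n_y² + n_z² = 51. The ordered positive-integer solutions are (1, 1, 7), (1, 5, 5), (1, 7, 1), (5, 1, 5), (5, 5, 1), (7, 1, 1).
That gives 6 states.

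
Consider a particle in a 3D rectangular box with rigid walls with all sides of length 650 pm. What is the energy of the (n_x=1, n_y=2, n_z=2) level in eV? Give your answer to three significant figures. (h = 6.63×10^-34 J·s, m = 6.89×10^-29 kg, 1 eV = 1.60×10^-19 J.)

E = 0.106 eV

For a 3D rectangular well E = (h²/8m)·Σ n_i²/L_i² = (6.63×10^-34)²/(8·6.89×10^-29) · [1²/(650 pm)² + 2²/(650 pm)² + 2²/(650 pm)²].
Evaluating gives E = 1.699×10^-20 J = 0.106 eV.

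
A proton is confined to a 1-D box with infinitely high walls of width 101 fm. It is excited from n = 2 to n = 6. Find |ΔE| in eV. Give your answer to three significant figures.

|ΔE| = 6.42×10^5 eV

E_1 = h²/(8m_pL²) = 3.216×10^-15 J.
|ΔE| = |2² − 6²|·E_1 = 32·3.216×10^-15 J = 1.029×10^-13 J = 6.42×10^5 eV.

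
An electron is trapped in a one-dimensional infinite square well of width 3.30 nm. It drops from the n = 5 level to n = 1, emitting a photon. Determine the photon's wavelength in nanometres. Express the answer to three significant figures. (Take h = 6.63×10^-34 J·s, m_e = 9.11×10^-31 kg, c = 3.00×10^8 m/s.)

λ = 1.50×10^3 nm

E_1 = h²/(8m_eL²) = 5.538×10^-21 J, so ΔE = (5² − 1²)E_1 = 1.329×10^-19 J.
λ = hc/ΔE = (6.63×10^-34·3.00×10^8)/1.329×10^-19 = 1.50×10^-6 m = 1.50×10^3 nm.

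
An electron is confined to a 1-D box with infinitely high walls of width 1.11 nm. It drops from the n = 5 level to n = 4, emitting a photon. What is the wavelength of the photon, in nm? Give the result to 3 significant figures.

E_1 = h²/(8m_eL²) = 4.890×10^-20 J, so ΔE = (5² − 4²)E_1 = 4.401×10^-19 J.
λ = hc/ΔE = (6.626×10^-34·2.998×10^8)/4.401×10^-19 = 4.51×10^-7 m = 451 nm.

λ = 451 nm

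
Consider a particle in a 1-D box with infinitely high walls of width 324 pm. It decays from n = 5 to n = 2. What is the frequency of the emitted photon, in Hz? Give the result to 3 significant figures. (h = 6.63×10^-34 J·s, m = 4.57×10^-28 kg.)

E_1 = h²/(8mL²) = 1.145×10^-21 J and ΔE = (5² − 2²)E_1 = 2.405×10^-20 J.
f = ΔE/h = 2.405×10^-20/6.63×10^-34 = 3.63×10^13 Hz.

f = 3.63×10^13 Hz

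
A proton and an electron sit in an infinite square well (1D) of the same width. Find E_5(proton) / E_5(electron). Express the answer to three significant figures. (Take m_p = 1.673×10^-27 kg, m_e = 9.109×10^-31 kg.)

5.44×10^-4

E_n ∝ 1/m at fixed n and L, so the ratio is m_e/m_p = 9.109×10^-31/1.673×10^-27 = 5.44×10^-4.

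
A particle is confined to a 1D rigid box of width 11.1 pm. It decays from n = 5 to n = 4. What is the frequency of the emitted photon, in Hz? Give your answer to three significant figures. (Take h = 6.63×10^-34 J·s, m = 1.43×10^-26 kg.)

f = 4.23×10^14 Hz

E_1 = h²/(8mL²) = 3.119×10^-20 J and ΔE = (5² − 4²)E_1 = 2.807×10^-19 J.
f = ΔE/h = 2.807×10^-19/6.63×10^-34 = 4.23×10^14 Hz.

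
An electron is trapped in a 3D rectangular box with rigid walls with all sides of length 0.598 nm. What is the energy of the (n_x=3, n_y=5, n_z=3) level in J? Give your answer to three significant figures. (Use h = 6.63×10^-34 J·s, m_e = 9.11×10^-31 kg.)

For a 3D rectangular well E = (h²/8m_e)·Σ n_i²/L_i² = (6.63×10^-34)²/(8·9.11×10^-31) · [3²/(0.598 nm)² + 5²/(0.598 nm)² + 3²/(0.598 nm)²].
Evaluating gives E = 7.25×10^-18 J.

E = 7.25×10^-18 J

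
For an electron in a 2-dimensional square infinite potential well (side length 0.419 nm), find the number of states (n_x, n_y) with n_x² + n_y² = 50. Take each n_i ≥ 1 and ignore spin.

degeneracy = 3

The level has n_x² + n_y² = 50. The ordered positive-integer solutions are (1, 7), (5, 5), (7, 1).
That gives 3 states.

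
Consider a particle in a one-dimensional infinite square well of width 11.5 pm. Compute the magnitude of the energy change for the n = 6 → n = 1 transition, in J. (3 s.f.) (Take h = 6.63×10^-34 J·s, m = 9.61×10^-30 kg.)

E_1 = h²/(8mL²) = 4.323×10^-17 J.
|ΔE| = |6² − 1²|·E_1 = 35·4.323×10^-17 J = 1.51×10^-15 J.

|ΔE| = 1.51×10^-15 J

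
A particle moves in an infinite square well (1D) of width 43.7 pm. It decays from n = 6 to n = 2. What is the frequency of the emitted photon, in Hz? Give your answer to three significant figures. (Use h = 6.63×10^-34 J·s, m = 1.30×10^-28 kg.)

E_1 = h²/(8mL²) = 2.213×10^-19 J and ΔE = (6² − 2²)E_1 = 7.082×10^-18 J.
f = ΔE/h = 7.082×10^-18/6.63×10^-34 = 1.07×10^16 Hz.

f = 1.07×10^16 Hz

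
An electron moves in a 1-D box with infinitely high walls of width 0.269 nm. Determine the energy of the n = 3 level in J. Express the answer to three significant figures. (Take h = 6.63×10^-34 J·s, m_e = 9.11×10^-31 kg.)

E_3 = 7.50×10^-18 J

For an infinite well E_n = n²h²/(8m_eL²), so E_1 = h²/(8m_eL²) = (6.63×10^-34)²/(8·9.11×10^-31·(2.69×10^-10 m)²) = 8.335×10^-19 J.
Then E_3 = 3²·E_1 = 9·8.335×10^-19 J = 7.50×10^-18 J.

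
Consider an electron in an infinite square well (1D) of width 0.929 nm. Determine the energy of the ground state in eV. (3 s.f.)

For an infinite well E_n = n²h²/(8m_eL²), so E_1 = h²/(8m_eL²) = (6.626×10^-34)²/(8·9.109×10^-31·(9.29×10^-10 m)²) = 6.981×10^-20 J.
Converting, E_1 = 6.981×10^-20 J / (1.602×10^-19 J/eV) = 0.436 eV.

E_1 = 0.436 eV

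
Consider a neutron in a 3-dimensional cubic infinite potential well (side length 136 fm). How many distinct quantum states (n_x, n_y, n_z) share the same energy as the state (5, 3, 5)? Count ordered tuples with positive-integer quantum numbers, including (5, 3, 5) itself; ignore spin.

degeneracy = 9

The level has n_x² + n_y² + n_z² = 59. The ordered positive-integer solutions are (1, 3, 7), (1, 7, 3), (3, 1, 7), (3, 5, 5), (3, 7, 1), (5, 3, 5), (5, 5, 3), (7, 1, 3), (7, 3, 1).
That gives 9 states.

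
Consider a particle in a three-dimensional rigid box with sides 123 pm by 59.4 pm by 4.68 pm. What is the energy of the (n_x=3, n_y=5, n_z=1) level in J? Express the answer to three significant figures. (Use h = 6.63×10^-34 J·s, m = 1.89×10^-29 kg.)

E = 1.55×10^-16 J

For a 3D rectangular well E = (h²/8m)·Σ n_i²/L_i² = (6.63×10^-34)²/(8·1.89×10^-29) · [3²/(123 pm)² + 5²/(59.4 pm)² + 1²/(4.68 pm)²].
Evaluating gives E = 1.55×10^-16 J.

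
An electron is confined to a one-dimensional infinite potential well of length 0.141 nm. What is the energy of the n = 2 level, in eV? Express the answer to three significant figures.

E_2 = 75.7 eV

For an infinite well E_n = n²h²/(8m_eL²), so E_1 = h²/(8m_eL²) = (6.626×10^-34)²/(8·9.109×10^-31·(1.41×10^-10 m)²) = 3.030×10^-18 J.
Then E_2 = 2²·E_1 = 4·3.030×10^-18 J = 1.212×10^-17 J.
Converting, E_2 = 1.212×10^-17 J / (1.602×10^-19 J/eV) = 75.7 eV.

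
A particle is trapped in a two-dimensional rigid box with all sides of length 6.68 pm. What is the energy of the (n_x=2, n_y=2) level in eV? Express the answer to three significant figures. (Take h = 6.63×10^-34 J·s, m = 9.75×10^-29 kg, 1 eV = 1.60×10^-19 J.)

E = 631 eV

For a 2D rectangular well E = (h²/8m)·Σ n_i²/L_i² = (6.63×10^-34)²/(8·9.75×10^-29) · [2²/(6.68 pm)² + 2²/(6.68 pm)²].
Evaluating gives E = 1.010×10^-16 J = 631 eV.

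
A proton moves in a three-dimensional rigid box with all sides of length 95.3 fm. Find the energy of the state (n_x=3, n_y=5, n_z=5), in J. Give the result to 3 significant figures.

For a 3D rectangular well E = (h²/8m_p)·Σ n_i²/L_i² = (6.626×10^-34)²/(8·1.673×10^-27) · [3²/(95.3 fm)² + 5²/(95.3 fm)² + 5²/(95.3 fm)²].
Evaluating gives E = 2.13×10^-13 J.

E = 2.13×10^-13 J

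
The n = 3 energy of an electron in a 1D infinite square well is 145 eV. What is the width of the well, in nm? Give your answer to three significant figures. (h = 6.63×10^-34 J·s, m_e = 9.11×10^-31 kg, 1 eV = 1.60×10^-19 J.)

L = 0.153 nm

From E_n = n²h²/(8m_eL²), L = n·h/√(8m_eE_n).
E_3 = 145 eV = 2.320×10^-17 J, so L = 3·6.63×10^-34/√(8·9.11×10^-31·2.320×10^-17) = 1.53×10^-10 m = 0.153 nm.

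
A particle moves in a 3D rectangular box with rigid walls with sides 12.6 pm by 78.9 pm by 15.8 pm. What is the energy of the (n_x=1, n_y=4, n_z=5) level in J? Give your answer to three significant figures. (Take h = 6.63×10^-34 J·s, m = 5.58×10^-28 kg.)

E = 1.07×10^-17 J

For a 3D rectangular well E = (h²/8m)·Σ n_i²/L_i² = (6.63×10^-34)²/(8·5.58×10^-28) · [1²/(12.6 pm)² + 4²/(78.9 pm)² + 5²/(15.8 pm)²].
Evaluating gives E = 1.07×10^-17 J.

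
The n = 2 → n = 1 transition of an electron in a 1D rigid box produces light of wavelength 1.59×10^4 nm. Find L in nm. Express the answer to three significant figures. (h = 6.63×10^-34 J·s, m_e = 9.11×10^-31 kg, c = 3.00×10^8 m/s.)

L = 3.80 nm

The photon carries ΔE = hc/λ = 6.63×10^-34·3.00×10^8/1.59×10^-5 m = 1.251×10^-20 J.
Since ΔE = (2² − 1²)E_1, E_1 = 4.170×10^-21 J, and L = h/√(8m_eE_1) = 3.80×10^-9 m = 3.80 nm.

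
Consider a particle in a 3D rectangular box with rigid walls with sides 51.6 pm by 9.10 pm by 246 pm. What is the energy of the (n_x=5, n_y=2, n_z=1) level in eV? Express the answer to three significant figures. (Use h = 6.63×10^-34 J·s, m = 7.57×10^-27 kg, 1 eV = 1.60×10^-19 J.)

E = 2.62 eV

For a 3D rectangular well E = (h²/8m)·Σ n_i²/L_i² = (6.63×10^-34)²/(8·7.57×10^-27) · [5²/(51.6 pm)² + 2²/(9.10 pm)² + 1²/(246 pm)²].
Evaluating gives E = 4.189×10^-19 J = 2.62 eV.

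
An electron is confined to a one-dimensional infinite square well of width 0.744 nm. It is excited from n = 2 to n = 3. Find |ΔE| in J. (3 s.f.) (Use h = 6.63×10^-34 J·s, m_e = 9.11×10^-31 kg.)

E_1 = h²/(8m_eL²) = 1.090×10^-19 J.
|ΔE| = |2² − 3²|·E_1 = 5·1.090×10^-19 J = 5.45×10^-19 J.

|ΔE| = 5.45×10^-19 J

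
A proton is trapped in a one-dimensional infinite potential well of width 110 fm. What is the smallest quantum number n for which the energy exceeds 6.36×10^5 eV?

E_1 = h²/(8m_pL²) = 2.711×10^-15 J = 1.692×10^4 eV.
Need n² > 6.36×10^5/1.692×10^4 = 37.59, i.e. n > 6.131.
The smallest integer satisfying this is n = 7.

n = 7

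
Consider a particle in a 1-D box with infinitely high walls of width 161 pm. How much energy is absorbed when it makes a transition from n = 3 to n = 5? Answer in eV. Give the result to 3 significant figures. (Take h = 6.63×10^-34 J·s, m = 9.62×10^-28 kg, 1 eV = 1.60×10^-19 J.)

|ΔE| = 0.220 eV

E_1 = h²/(8mL²) = 2.203×10^-21 J.
|ΔE| = |3² − 5²|·E_1 = 16·2.203×10^-21 J = 3.525×10^-20 J = 0.220 eV.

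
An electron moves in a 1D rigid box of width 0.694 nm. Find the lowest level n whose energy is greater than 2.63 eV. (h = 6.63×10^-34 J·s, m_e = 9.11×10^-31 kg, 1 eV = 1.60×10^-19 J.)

E_1 = h²/(8m_eL²) = 1.252×10^-19 J = 0.7825 eV.
Need n² > 2.63/0.7825 = 3.361, i.e. n > 1.833.
The smallest integer satisfying this is n = 2.

n = 2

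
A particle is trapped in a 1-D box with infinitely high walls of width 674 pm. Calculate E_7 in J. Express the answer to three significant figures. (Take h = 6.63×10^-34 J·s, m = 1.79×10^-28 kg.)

For an infinite well E_n = n²h²/(8mL²), so E_1 = h²/(8mL²) = (6.63×10^-34)²/(8·1.79×10^-28·(6.74×10^-10 m)²) = 6.757×10^-22 J.
Then E_7 = 7²·E_1 = 49·6.757×10^-22 J = 3.31×10^-20 J.

E_7 = 3.31×10^-20 J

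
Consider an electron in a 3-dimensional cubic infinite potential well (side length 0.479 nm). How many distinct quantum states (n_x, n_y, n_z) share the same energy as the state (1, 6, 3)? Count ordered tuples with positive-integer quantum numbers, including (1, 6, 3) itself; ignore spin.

degeneracy = 6

The level has n_x² + n_y² + n_z² = 46. The ordered positive-integer solutions are (1, 3, 6), (1, 6, 3), (3, 1, 6), (3, 6, 1), (6, 1, 3), (6, 3, 1).
That gives 6 states.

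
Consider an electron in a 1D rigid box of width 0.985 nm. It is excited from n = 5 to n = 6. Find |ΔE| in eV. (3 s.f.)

E_1 = h²/(8m_eL²) = 6.210×10^-20 J.
|ΔE| = |5² − 6²|·E_1 = 11·6.210×10^-20 J = 6.831×10^-19 J = 4.26 eV.

|ΔE| = 4.26 eV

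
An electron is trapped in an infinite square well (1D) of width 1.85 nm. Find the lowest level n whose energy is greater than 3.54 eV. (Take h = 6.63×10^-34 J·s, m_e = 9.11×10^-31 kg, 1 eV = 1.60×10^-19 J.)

E_1 = h²/(8m_eL²) = 1.762×10^-20 J = 0.1101 eV.
Need n² > 3.54/0.1101 = 32.15, i.e. n > 5.670.
The smallest integer satisfying this is n = 6.

n = 6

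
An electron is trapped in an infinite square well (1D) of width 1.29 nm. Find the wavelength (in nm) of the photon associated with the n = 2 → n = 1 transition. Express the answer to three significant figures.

E_1 = h²/(8m_eL²) = 3.620×10^-20 J, so ΔE = (2² − 1²)E_1 = 1.086×10^-19 J.
λ = hc/ΔE = (6.626×10^-34·2.998×10^8)/1.086×10^-19 = 1.83×10^-6 m = 1.83×10^3 nm.

λ = 1.83×10^3 nm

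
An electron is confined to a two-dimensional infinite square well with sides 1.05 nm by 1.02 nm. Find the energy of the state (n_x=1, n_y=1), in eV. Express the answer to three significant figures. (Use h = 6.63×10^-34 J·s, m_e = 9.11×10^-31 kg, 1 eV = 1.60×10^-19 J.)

E = 0.704 eV

For a 2D rectangular well E = (h²/8m_e)·Σ n_i²/L_i² = (6.63×10^-34)²/(8·9.11×10^-31) · [1²/(1.05 nm)² + 1²/(1.02 nm)²].
Evaluating gives E = 1.127×10^-19 J = 0.704 eV.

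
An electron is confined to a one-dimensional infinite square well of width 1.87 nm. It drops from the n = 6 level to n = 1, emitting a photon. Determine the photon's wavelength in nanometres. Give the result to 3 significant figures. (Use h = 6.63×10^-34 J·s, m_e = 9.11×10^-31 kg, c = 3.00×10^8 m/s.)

E_1 = h²/(8m_eL²) = 1.725×10^-20 J, so ΔE = (6² − 1²)E_1 = 6.038×10^-19 J.
λ = hc/ΔE = (6.63×10^-34·3.00×10^8)/6.038×10^-19 = 3.29×10^-7 m = 329 nm.

λ = 329 nm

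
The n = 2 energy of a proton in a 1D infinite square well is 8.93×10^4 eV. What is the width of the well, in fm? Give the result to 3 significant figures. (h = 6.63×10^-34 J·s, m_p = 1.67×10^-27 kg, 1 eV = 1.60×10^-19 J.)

From E_n = n²h²/(8m_pL²), L = n·h/√(8m_pE_n).
E_2 = 8.93×10^4 eV = 1.429×10^-14 J, so L = 2·6.63×10^-34/√(8·1.67×10^-27·1.429×10^-14) = 9.60×10^-14 m = 96.0 fm.

L = 96.0 fm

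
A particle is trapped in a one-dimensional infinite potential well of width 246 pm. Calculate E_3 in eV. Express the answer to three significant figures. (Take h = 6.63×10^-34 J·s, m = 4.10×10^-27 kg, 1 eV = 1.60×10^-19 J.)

For an infinite well E_n = n²h²/(8mL²), so E_1 = h²/(8mL²) = (6.63×10^-34)²/(8·4.10×10^-27·(2.46×10^-10 m)²) = 2.215×10^-22 J.
Then E_3 = 3²·E_1 = 9·2.215×10^-22 J = 1.994×10^-21 J.
Converting, E_3 = 1.994×10^-21 J / (1.60×10^-19 J/eV) = 0.0125 eV.

E_3 = 0.0125 eV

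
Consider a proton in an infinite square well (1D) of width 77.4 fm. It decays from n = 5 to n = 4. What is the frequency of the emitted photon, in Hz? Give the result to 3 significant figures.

E_1 = h²/(8m_pL²) = 5.476×10^-15 J and ΔE = (5² − 4²)E_1 = 4.928×10^-14 J.
f = ΔE/h = 4.928×10^-14/6.626×10^-34 = 7.44×10^19 Hz.

f = 7.44×10^19 Hz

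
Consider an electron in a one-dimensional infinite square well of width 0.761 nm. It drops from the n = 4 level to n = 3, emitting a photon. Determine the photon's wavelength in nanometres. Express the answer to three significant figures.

λ = 273 nm

E_1 = h²/(8m_eL²) = 1.040×10^-19 J, so ΔE = (4² − 3²)E_1 = 7.280×10^-19 J.
λ = hc/ΔE = (6.626×10^-34·2.998×10^8)/7.280×10^-19 = 2.73×10^-7 m = 273 nm.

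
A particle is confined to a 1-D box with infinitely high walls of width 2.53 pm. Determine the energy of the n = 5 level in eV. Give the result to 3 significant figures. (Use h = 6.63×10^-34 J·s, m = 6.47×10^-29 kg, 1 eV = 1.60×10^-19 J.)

E_5 = 2.07×10^4 eV

For an infinite well E_n = n²h²/(8mL²), so E_1 = h²/(8mL²) = (6.63×10^-34)²/(8·6.47×10^-29·(2.53×10^-12 m)²) = 1.327×10^-16 J.
Then E_5 = 5²·E_1 = 25·1.327×10^-16 J = 3.317×10^-15 J.
Converting, E_5 = 3.317×10^-15 J / (1.60×10^-19 J/eV) = 2.07×10^4 eV.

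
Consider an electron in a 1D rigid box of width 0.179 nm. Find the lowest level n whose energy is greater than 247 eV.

n = 5

E_1 = h²/(8m_eL²) = 1.880×10^-18 J = 11.74 eV.
Need n² > 247/11.74 = 21.04, i.e. n > 4.587.
The smallest integer satisfying this is n = 5.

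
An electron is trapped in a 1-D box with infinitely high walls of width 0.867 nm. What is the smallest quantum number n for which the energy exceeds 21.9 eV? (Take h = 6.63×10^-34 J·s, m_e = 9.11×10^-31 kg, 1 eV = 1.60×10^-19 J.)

n = 7

E_1 = h²/(8m_eL²) = 8.024×10^-20 J = 0.5015 eV.
Need n² > 21.9/0.5015 = 43.67, i.e. n > 6.608.
The smallest integer satisfying this is n = 7.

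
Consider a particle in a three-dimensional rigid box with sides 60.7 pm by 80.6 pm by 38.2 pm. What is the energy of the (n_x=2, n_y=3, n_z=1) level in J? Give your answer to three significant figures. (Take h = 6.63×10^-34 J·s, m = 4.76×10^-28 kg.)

For a 3D rectangular well E = (h²/8m)·Σ n_i²/L_i² = (6.63×10^-34)²/(8·4.76×10^-28) · [2²/(60.7 pm)² + 3²/(80.6 pm)² + 1²/(38.2 pm)²].
Evaluating gives E = 3.64×10^-19 J.

E = 3.64×10^-19 J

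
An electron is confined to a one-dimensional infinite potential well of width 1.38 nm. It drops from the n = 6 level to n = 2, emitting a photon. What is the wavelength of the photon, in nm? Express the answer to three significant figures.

E_1 = h²/(8m_eL²) = 3.164×10^-20 J, so ΔE = (6² − 2²)E_1 = 1.012×10^-18 J.
λ = hc/ΔE = (6.626×10^-34·2.998×10^8)/1.012×10^-18 = 1.96×10^-7 m = 196 nm.

λ = 196 nm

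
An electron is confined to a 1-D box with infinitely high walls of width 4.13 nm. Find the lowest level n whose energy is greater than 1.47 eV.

E_1 = h²/(8m_eL²) = 3.532×10^-21 J = 0.02205 eV.
Need n² > 1.47/0.02205 = 66.67, i.e. n > 8.165.
The smallest integer satisfying this is n = 9.

n = 9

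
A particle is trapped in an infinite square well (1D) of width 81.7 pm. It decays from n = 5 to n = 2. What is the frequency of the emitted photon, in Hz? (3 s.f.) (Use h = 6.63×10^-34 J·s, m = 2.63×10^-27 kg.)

f = 9.91×10^13 Hz

E_1 = h²/(8mL²) = 3.130×10^-21 J and ΔE = (5² − 2²)E_1 = 6.573×10^-20 J.
f = ΔE/h = 6.573×10^-20/6.63×10^-34 = 9.91×10^13 Hz.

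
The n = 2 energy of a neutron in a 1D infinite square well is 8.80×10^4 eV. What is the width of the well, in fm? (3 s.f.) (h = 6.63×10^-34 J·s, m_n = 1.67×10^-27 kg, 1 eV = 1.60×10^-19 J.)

L = 96.7 fm

From E_n = n²h²/(8m_nL²), L = n·h/√(8m_nE_n).
E_2 = 8.80×10^4 eV = 1.408×10^-14 J, so L = 2·6.63×10^-34/√(8·1.67×10^-27·1.408×10^-14) = 9.67×10^-14 m = 96.7 fm.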